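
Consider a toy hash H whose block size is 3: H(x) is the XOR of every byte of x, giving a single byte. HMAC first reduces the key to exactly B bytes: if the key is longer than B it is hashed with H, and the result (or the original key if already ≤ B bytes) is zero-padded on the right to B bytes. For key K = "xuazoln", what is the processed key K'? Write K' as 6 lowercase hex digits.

|K| = 7 > B = 3, so first hash the key.
H(K): XOR 78⊕75⊕61⊕7a⊕6f⊕6c⊕6e = 7b.
Zero-pad H(K) = 7b to 3 bytes: K' = 7b 00 00.

7b0000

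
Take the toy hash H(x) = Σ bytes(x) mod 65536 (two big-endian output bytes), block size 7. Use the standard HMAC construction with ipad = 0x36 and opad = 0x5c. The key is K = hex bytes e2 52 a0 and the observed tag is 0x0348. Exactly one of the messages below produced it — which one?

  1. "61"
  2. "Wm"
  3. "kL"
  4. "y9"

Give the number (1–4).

1

Key hex bytes e2 52 a0 is 3 bytes ≤ B = 7; zero-pad to 7 bytes: K' = e2 52 a0 00 00 00 00.
K' ⊕ ipad = d4 64 96 36 36 36 36; K' ⊕ opad = be 0e fc 5c 5c 5c 5c.
m1: inner = H(d4 64 96 36 36 36 36 36 31) = 03 0d; tag = H(be 0e fc 5c 5c 5c 5c 03 0d) = 0348 ← matches
m2: inner = H(d4 64 96 36 36 36 36 57 6d) = 03 6a; tag = H(be 0e fc 5c 5c 5c 5c 03 6a) = 03a5
m3: inner = H(d4 64 96 36 36 36 36 6b 4c) = 03 5d; tag = H(be 0e fc 5c 5c 5c 5c 03 5d) = 0398
m4: inner = H(d4 64 96 36 36 36 36 79 39) = 03 58; tag = H(be 0e fc 5c 5c 5c 5c 03 58) = 0393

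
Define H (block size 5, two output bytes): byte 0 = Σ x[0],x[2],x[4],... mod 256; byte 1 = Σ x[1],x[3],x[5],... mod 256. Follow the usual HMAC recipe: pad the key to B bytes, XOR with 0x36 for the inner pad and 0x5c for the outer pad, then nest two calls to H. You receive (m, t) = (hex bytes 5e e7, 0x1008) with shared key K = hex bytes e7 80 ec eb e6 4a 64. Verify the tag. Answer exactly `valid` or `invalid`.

invalid

Key hex bytes e7 80 ec eb e6 4a 64 is 7 bytes > B = 5, so hash it first: H(key) = 1d b5, then zero-pad to 5 bytes: K' = 1d b5 00 00 00.
K' ⊕ ipad = 2b 83 36 36 36; K' ⊕ opad = 41 e9 5c 5c 5c.
Inner hash: even-index sum = 382 mod 256 = 126; odd-index sum = 279 mod 256 = 23 → 7e 17.
Outer hash (recomputed tag): even-index sum = 272 mod 256 = 16; odd-index sum = 451 mod 256 = 195 → 10 c3.
Recomputed tag = 10c3; claimed = 1008 → mismatch.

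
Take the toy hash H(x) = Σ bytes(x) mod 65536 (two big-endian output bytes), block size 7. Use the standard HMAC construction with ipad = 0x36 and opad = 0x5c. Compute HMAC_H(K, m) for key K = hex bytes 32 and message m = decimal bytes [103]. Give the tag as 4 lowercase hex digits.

Key hex bytes 32 is 1 byte ≤ B = 7; zero-pad to 7 bytes: K' = 32 00 00 00 00 00 00.
K' ⊕ ipad = 04 36 36 36 36 36 36.  K' ⊕ opad = 6e 5c 5c 5c 5c 5c 5c.
Inner input = (K'⊕ipad) ∥ m = 04 36 36 36 36 36 36 ∥ 67.
Inner hash: sum = 4+54+54+54+54+54+54+103 = 431 → 01 af.
Outer input = (K'⊕opad) ∥ inner = 6e 5c 5c 5c 5c 5c 5c ∥ 01 af.
Outer hash (tag): sum = 110+92+92+92+92+92+92+1+175 = 838 → 03 46.

0346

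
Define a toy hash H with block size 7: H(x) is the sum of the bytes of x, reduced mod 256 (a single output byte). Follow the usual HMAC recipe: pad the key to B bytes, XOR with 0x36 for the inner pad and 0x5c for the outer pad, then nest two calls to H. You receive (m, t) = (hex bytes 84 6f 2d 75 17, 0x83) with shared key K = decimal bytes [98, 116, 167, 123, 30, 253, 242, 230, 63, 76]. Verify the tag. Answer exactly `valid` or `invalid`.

invalid

Key decimal bytes [98, 116, 167, 123, 30, 253, 242, 230, 63, 76] = 62 74 a7 7b 1e fd f2 e6 3f 4c is 10 bytes > B = 7, so hash it first: H(key) = 76, then zero-pad to 7 bytes: K' = 76 00 00 00 00 00 00.
K' ⊕ ipad = 40 36 36 36 36 36 36; K' ⊕ opad = 2a 5c 5c 5c 5c 5c 5c.
Inner hash: sum = 64+54+54+54+54+54+54+132+111+45+117+23 = 816; mod 256 = 48 → 30.
Outer hash (recomputed tag): sum = 42+92+92+92+92+92+92+48 = 642; mod 256 = 130 → 82.
Recomputed tag = 82; claimed = 83 → mismatch.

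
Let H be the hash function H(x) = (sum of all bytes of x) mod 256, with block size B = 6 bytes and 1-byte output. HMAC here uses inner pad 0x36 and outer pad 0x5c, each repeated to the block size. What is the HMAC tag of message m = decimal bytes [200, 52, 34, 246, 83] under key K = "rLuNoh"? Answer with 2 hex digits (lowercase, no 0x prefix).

77

Key "rLuNoh" = 72 4c 75 4e 6f 68 is exactly B = 6 bytes: K' = 72 4c 75 4e 6f 68.
K' ⊕ ipad = 44 7a 43 78 59 5e.  K' ⊕ opad = 2e 10 29 12 33 34.
Inner input = (K'⊕ipad) ∥ m = 44 7a 43 78 59 5e ∥ c8 34 22 f6 53.
Inner hash: sum = 68+122+67+120+89+94+200+52+34+246+83 = 1175; mod 256 = 151 → 97.
Outer input = (K'⊕opad) ∥ inner = 2e 10 29 12 33 34 ∥ 97.
Outer hash (tag): sum = 46+16+41+18+51+52+151 = 375; mod 256 = 119 → 77.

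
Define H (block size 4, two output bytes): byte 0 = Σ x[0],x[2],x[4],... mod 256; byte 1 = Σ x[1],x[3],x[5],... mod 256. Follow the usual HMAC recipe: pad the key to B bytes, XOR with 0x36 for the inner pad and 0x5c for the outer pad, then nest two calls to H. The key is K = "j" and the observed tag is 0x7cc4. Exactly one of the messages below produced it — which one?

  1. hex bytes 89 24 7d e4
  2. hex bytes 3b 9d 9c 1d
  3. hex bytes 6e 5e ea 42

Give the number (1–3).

3

Key "j" = 6a is 1 byte ≤ B = 4; zero-pad to 4 bytes: K' = 6a 00 00 00.
K' ⊕ ipad = 5c 36 36 36; K' ⊕ opad = 36 5c 5c 5c.
m1: inner = H(5c 36 36 36 89 24 7d e4) = 98 74; tag = H(36 5c 5c 5c 98 74) = 2a2c
m2: inner = H(5c 36 36 36 3b 9d 9c 1d) = 69 26; tag = H(36 5c 5c 5c 69 26) = fbde
m3: inner = H(5c 36 36 36 6e 5e ea 42) = ea 0c; tag = H(36 5c 5c 5c ea 0c) = 7cc4 ← matches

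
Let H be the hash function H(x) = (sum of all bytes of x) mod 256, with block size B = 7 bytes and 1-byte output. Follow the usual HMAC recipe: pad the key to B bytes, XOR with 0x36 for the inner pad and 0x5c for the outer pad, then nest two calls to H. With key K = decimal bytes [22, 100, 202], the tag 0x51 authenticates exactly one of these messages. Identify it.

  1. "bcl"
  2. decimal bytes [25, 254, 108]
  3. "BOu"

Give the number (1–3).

2

Key decimal bytes [22, 100, 202] = 16 64 ca is 3 bytes ≤ B = 7; zero-pad to 7 bytes: K' = 16 64 ca 00 00 00 00.
K' ⊕ ipad = 20 52 fc 36 36 36 36; K' ⊕ opad = 4a 38 96 5c 5c 5c 5c.
m1: inner = H(20 52 fc 36 36 36 36 62 63 6c) = 77; tag = H(4a 38 96 5c 5c 5c 5c 77) = ff
m2: inner = H(20 52 fc 36 36 36 36 19 fe 6c) = c9; tag = H(4a 38 96 5c 5c 5c 5c c9) = 51 ← matches
m3: inner = H(20 52 fc 36 36 36 36 42 4f 75) = 4c; tag = H(4a 38 96 5c 5c 5c 5c 4c) = d4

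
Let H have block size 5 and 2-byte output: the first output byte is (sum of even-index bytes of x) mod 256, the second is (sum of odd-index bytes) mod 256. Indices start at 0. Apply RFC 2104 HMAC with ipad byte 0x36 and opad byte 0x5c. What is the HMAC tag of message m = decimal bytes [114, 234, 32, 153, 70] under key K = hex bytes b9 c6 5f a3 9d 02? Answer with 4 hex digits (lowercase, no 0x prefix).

0c05

Key hex bytes b9 c6 5f a3 9d 02 is 6 bytes > B = 5, so hash it first: H(key) = b5 6b, then zero-pad to 5 bytes: K' = b5 6b 00 00 00.
K' ⊕ ipad = 83 5d 36 36 36.  K' ⊕ opad = e9 37 5c 5c 5c.
Inner input = (K'⊕ipad) ∥ m = 83 5d 36 36 36 ∥ 72 ea 20 99 46.
Inner hash: even-index sum = 626 mod 256 = 114; odd-index sum = 363 mod 256 = 107 → 72 6b.
Outer input = (K'⊕opad) ∥ inner = e9 37 5c 5c 5c ∥ 72 6b.
Outer hash (tag): even-index sum = 524 mod 256 = 12; odd-index sum = 261 mod 256 = 5 → 0c 05.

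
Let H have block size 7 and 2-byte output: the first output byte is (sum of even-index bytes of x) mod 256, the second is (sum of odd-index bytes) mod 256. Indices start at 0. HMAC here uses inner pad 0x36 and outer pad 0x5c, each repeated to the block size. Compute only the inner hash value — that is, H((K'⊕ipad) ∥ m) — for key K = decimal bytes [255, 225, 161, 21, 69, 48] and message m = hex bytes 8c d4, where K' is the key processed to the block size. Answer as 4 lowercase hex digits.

dd8c

Key decimal bytes [255, 225, 161, 21, 69, 48] = ff e1 a1 15 45 30 is 6 bytes ≤ B = 7; zero-pad to 7 bytes: K' = ff e1 a1 15 45 30 00.
K' ⊕ ipad = c9 d7 97 23 73 06 36.
Inner input = c9 d7 97 23 73 06 36 ∥ 8c d4.
Inner hash: even-index sum = 733 mod 256 = 221; odd-index sum = 396 mod 256 = 140 → dd 8c.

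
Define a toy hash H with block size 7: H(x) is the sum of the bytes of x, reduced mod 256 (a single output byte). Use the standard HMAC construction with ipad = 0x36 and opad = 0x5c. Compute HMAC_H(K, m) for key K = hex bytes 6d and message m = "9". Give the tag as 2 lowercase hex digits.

31

Key hex bytes 6d is 1 byte ≤ B = 7; zero-pad to 7 bytes: K' = 6d 00 00 00 00 00 00.
K' ⊕ ipad = 5b 36 36 36 36 36 36.  K' ⊕ opad = 31 5c 5c 5c 5c 5c 5c.
Inner input = (K'⊕ipad) ∥ m = 5b 36 36 36 36 36 36 ∥ 39.
Inner hash: sum = 91+54+54+54+54+54+54+57 = 472; mod 256 = 216 → d8.
Outer input = (K'⊕opad) ∥ inner = 31 5c 5c 5c 5c 5c 5c ∥ d8.
Outer hash (tag): sum = 49+92+92+92+92+92+92+216 = 817; mod 256 = 49 → 31.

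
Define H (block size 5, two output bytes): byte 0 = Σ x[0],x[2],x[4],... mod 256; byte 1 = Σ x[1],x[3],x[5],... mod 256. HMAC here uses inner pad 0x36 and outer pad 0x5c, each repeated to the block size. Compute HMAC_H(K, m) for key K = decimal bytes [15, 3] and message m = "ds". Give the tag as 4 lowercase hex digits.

dad3

Key decimal bytes [15, 3] = 0f 03 is 2 bytes ≤ B = 5; zero-pad to 5 bytes: K' = 0f 03 00 00 00.
K' ⊕ ipad = 39 35 36 36 36.  K' ⊕ opad = 53 5f 5c 5c 5c.
Inner input = (K'⊕ipad) ∥ m = 39 35 36 36 36 ∥ 64 73.
Inner hash: even-index sum = 280 mod 256 = 24; odd-index sum = 207 mod 256 = 207 → 18 cf.
Outer input = (K'⊕opad) ∥ inner = 53 5f 5c 5c 5c ∥ 18 cf.
Outer hash (tag): even-index sum = 474 mod 256 = 218; odd-index sum = 211 mod 256 = 211 → da d3.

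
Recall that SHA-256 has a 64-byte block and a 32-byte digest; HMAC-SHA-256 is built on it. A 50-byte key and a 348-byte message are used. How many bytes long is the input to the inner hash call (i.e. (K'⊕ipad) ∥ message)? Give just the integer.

Key is 50 ≤ 64 bytes, zero-padded: |K'| = 64.
Inner input = (K'⊕ipad) ∥ m → 64 + 348 = 412 bytes.

412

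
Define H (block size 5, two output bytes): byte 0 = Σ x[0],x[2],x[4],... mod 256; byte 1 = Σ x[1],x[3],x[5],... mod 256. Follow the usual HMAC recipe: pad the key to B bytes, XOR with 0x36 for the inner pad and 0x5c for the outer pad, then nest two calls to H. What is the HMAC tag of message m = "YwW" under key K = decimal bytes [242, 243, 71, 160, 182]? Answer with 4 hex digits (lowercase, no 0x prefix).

bed7

Key decimal bytes [242, 243, 71, 160, 182] = f2 f3 47 a0 b6 is exactly B = 5 bytes: K' = f2 f3 47 a0 b6.
K' ⊕ ipad = c4 c5 71 96 80.  K' ⊕ opad = ae af 1b fc ea.
Inner input = (K'⊕ipad) ∥ m = c4 c5 71 96 80 ∥ 59 77 57.
Inner hash: even-index sum = 556 mod 256 = 44; odd-index sum = 523 mod 256 = 11 → 2c 0b.
Outer input = (K'⊕opad) ∥ inner = ae af 1b fc ea ∥ 2c 0b.
Outer hash (tag): even-index sum = 446 mod 256 = 190; odd-index sum = 471 mod 256 = 215 → be d7.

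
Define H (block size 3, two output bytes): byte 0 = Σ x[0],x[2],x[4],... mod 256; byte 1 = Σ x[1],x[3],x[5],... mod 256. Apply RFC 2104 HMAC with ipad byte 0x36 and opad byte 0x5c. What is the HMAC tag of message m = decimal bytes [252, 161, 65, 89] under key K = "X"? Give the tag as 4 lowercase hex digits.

d3fa

Key "X" = 58 is 1 byte ≤ B = 3; zero-pad to 3 bytes: K' = 58 00 00.
K' ⊕ ipad = 6e 36 36.  K' ⊕ opad = 04 5c 5c.
Inner input = (K'⊕ipad) ∥ m = 6e 36 36 ∥ fc a1 41 59.
Inner hash: even-index sum = 414 mod 256 = 158; odd-index sum = 371 mod 256 = 115 → 9e 73.
Outer input = (K'⊕opad) ∥ inner = 04 5c 5c ∥ 9e 73.
Outer hash (tag): even-index sum = 211 mod 256 = 211; odd-index sum = 250 mod 256 = 250 → d3 fa.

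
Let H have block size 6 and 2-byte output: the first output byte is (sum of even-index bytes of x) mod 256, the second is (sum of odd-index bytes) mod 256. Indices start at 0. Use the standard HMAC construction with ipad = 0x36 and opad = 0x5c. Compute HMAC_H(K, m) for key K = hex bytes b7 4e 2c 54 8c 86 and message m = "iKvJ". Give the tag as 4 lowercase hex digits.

5f13

Key hex bytes b7 4e 2c 54 8c 86 is exactly B = 6 bytes: K' = b7 4e 2c 54 8c 86.
K' ⊕ ipad = 81 78 1a 62 ba b0.  K' ⊕ opad = eb 12 70 08 d0 da.
Inner input = (K'⊕ipad) ∥ m = 81 78 1a 62 ba b0 ∥ 69 4b 76 4a.
Inner hash: even-index sum = 564 mod 256 = 52; odd-index sum = 543 mod 256 = 31 → 34 1f.
Outer input = (K'⊕opad) ∥ inner = eb 12 70 08 d0 da ∥ 34 1f.
Outer hash (tag): even-index sum = 607 mod 256 = 95; odd-index sum = 275 mod 256 = 19 → 5f 13.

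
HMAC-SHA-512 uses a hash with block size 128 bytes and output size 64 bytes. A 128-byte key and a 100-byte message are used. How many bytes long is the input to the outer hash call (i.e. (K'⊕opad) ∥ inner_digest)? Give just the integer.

192

Key is 128 ≤ 128 bytes, zero-padded: |K'| = 128.
Outer input = (K'⊕opad) ∥ H(inner) → 128 + 64 = 192 bytes.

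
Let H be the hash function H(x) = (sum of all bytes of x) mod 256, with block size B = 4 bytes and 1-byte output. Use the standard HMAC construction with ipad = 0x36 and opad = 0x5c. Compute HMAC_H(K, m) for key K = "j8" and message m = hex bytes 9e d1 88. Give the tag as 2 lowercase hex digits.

Key "j8" = 6a 38 is 2 bytes ≤ B = 4; zero-pad to 4 bytes: K' = 6a 38 00 00.
K' ⊕ ipad = 5c 0e 36 36.  K' ⊕ opad = 36 64 5c 5c.
Inner input = (K'⊕ipad) ∥ m = 5c 0e 36 36 ∥ 9e d1 88.
Inner hash: sum = 92+14+54+54+158+209+136 = 717; mod 256 = 205 → cd.
Outer input = (K'⊕opad) ∥ inner = 36 64 5c 5c ∥ cd.
Outer hash (tag): sum = 54+100+92+92+205 = 543; mod 256 = 31 → 1f.

1f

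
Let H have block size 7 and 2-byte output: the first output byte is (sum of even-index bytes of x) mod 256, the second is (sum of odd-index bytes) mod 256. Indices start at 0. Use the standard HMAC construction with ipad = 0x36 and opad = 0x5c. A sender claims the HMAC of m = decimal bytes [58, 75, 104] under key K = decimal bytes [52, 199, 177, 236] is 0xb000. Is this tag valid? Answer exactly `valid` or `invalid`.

Key decimal bytes [52, 199, 177, 236] = 34 c7 b1 ec is 4 bytes ≤ B = 7; zero-pad to 7 bytes: K' = 34 c7 b1 ec 00 00 00.
K' ⊕ ipad = 02 f1 87 da 36 36 36; K' ⊕ opad = 68 9b ed b0 5c 5c 5c.
Inner hash: even-index sum = 320 mod 256 = 64; odd-index sum = 675 mod 256 = 163 → 40 a3.
Outer hash (recomputed tag): even-index sum = 688 mod 256 = 176; odd-index sum = 487 mod 256 = 231 → b0 e7.
Recomputed tag = b0e7; claimed = b000 → mismatch.

invalid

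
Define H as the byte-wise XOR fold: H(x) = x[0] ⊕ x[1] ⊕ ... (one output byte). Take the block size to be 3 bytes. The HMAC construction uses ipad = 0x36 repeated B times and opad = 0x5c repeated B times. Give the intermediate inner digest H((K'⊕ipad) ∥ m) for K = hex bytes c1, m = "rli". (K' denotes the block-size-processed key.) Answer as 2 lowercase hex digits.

80

Key hex bytes c1 is 1 byte ≤ B = 3; zero-pad to 3 bytes: K' = c1 00 00.
K' ⊕ ipad = f7 36 36.
Inner input = f7 36 36 ∥ 72 6c 69.
Inner hash: XOR f7⊕36⊕36⊕72⊕6c⊕69 = 80.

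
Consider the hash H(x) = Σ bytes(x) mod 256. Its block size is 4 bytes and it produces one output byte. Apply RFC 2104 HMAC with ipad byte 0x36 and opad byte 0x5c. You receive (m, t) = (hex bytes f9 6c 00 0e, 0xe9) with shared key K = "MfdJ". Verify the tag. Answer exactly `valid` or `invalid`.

Key "MfdJ" = 4d 66 64 4a is exactly B = 4 bytes: K' = 4d 66 64 4a.
K' ⊕ ipad = 7b 50 52 7c; K' ⊕ opad = 11 3a 38 16.
Inner hash: sum = 123+80+82+124+249+108+0+14 = 780; mod 256 = 12 → 0c.
Outer hash (recomputed tag): sum = 17+58+56+22+12 = 165 → a5.
Recomputed tag = a5; claimed = e9 → mismatch.

invalid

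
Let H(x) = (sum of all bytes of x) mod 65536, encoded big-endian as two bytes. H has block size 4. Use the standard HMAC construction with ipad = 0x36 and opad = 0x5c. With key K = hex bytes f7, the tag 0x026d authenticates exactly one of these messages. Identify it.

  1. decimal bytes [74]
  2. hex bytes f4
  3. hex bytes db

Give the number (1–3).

1

Key hex bytes f7 is 1 byte ≤ B = 4; zero-pad to 4 bytes: K' = f7 00 00 00.
K' ⊕ ipad = c1 36 36 36; K' ⊕ opad = ab 5c 5c 5c.
m1: inner = H(c1 36 36 36 4a) = 01 ad; tag = H(ab 5c 5c 5c 01 ad) = 026d ← matches
m2: inner = H(c1 36 36 36 f4) = 02 57; tag = H(ab 5c 5c 5c 02 57) = 0218
m3: inner = H(c1 36 36 36 db) = 02 3e; tag = H(ab 5c 5c 5c 02 3e) = 01ff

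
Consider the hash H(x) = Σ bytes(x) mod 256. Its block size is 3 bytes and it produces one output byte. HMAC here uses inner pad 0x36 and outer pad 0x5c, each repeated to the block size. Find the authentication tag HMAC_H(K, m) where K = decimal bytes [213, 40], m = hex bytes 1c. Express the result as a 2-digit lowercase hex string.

Key decimal bytes [213, 40] = d5 28 is 2 bytes ≤ B = 3; zero-pad to 3 bytes: K' = d5 28 00.
K' ⊕ ipad = e3 1e 36.  K' ⊕ opad = 89 74 5c.
Inner input = (K'⊕ipad) ∥ m = e3 1e 36 ∥ 1c.
Inner hash: sum = 227+30+54+28 = 339; mod 256 = 83 → 53.
Outer input = (K'⊕opad) ∥ inner = 89 74 5c ∥ 53.
Outer hash (tag): sum = 137+116+92+83 = 428; mod 256 = 172 → ac.

ac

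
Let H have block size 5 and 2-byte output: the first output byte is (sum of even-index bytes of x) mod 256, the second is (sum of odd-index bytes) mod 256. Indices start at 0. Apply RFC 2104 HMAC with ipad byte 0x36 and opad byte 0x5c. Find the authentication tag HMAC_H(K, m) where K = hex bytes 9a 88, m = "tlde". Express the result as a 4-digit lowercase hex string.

4a19

Key hex bytes 9a 88 is 2 bytes ≤ B = 5; zero-pad to 5 bytes: K' = 9a 88 00 00 00.
K' ⊕ ipad = ac be 36 36 36.  K' ⊕ opad = c6 d4 5c 5c 5c.
Inner input = (K'⊕ipad) ∥ m = ac be 36 36 36 ∥ 74 6c 64 65.
Inner hash: even-index sum = 489 mod 256 = 233; odd-index sum = 460 mod 256 = 204 → e9 cc.
Outer input = (K'⊕opad) ∥ inner = c6 d4 5c 5c 5c ∥ e9 cc.
Outer hash (tag): even-index sum = 586 mod 256 = 74; odd-index sum = 537 mod 256 = 25 → 4a 19.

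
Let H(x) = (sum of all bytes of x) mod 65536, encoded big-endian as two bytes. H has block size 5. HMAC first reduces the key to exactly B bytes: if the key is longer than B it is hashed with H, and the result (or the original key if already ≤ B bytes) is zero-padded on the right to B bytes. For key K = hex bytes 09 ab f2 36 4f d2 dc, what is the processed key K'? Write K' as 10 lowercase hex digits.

|K| = 7 > B = 5, so first hash the key.
H(K): sum = 9+171+242+54+79+210+220 = 985 → 03 d9.
Zero-pad H(K) = 03 d9 to 5 bytes: K' = 03 d9 00 00 00.

03d9000000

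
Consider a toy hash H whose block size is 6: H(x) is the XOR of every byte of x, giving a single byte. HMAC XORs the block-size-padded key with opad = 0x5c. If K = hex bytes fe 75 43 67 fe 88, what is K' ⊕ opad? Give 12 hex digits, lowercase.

Key hex bytes fe 75 43 67 fe 88 is exactly B = 6 bytes: K' = fe 75 43 67 fe 88.
XOR each byte with 0x5c: fe⊕5c=a2, 75⊕5c=29, 43⊕5c=1f, 67⊕5c=3b, fe⊕5c=a2, 88⊕5c=d4.

a2291f3ba2d4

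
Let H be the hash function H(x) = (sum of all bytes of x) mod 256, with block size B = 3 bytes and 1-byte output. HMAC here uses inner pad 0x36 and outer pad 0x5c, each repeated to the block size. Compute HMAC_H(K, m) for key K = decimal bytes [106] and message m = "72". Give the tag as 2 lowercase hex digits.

Key decimal bytes [106] = 6a is 1 byte ≤ B = 3; zero-pad to 3 bytes: K' = 6a 00 00.
K' ⊕ ipad = 5c 36 36.  K' ⊕ opad = 36 5c 5c.
Inner input = (K'⊕ipad) ∥ m = 5c 36 36 ∥ 37 32.
Inner hash: sum = 92+54+54+55+50 = 305; mod 256 = 49 → 31.
Outer input = (K'⊕opad) ∥ inner = 36 5c 5c ∥ 31.
Outer hash (tag): sum = 54+92+92+49 = 287; mod 256 = 31 → 1f.

1f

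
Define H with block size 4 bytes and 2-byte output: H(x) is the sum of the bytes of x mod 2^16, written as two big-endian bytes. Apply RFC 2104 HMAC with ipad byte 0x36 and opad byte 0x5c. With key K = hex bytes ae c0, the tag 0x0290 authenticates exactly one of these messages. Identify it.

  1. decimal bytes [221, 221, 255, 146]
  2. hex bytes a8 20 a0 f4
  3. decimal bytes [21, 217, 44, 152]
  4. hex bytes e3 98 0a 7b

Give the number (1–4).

Key hex bytes ae c0 is 2 bytes ≤ B = 4; zero-pad to 4 bytes: K' = ae c0 00 00.
K' ⊕ ipad = 98 f6 36 36; K' ⊕ opad = f2 9c 5c 5c.
m1: inner = H(98 f6 36 36 dd dd ff 92) = 05 45; tag = H(f2 9c 5c 5c 05 45) = 0290 ← matches
m2: inner = H(98 f6 36 36 a8 20 a0 f4) = 04 56; tag = H(f2 9c 5c 5c 04 56) = 02a0
m3: inner = H(98 f6 36 36 15 d9 2c 98) = 03 ac; tag = H(f2 9c 5c 5c 03 ac) = 02f5
m4: inner = H(98 f6 36 36 e3 98 0a 7b) = 03 fa; tag = H(f2 9c 5c 5c 03 fa) = 0343

1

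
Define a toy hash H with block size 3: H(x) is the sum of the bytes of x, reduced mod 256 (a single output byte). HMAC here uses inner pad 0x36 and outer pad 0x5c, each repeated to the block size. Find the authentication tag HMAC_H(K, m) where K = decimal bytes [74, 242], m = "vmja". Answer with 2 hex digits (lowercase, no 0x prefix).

44

Key decimal bytes [74, 242] = 4a f2 is 2 bytes ≤ B = 3; zero-pad to 3 bytes: K' = 4a f2 00.
K' ⊕ ipad = 7c c4 36.  K' ⊕ opad = 16 ae 5c.
Inner input = (K'⊕ipad) ∥ m = 7c c4 36 ∥ 76 6d 6a 61.
Inner hash: sum = 124+196+54+118+109+106+97 = 804; mod 256 = 36 → 24.
Outer input = (K'⊕opad) ∥ inner = 16 ae 5c ∥ 24.
Outer hash (tag): sum = 22+174+92+36 = 324; mod 256 = 68 → 44.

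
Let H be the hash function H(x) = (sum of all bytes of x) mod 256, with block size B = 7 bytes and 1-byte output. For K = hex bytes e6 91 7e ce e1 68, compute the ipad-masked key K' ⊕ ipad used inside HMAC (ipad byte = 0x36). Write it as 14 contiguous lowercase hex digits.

Key hex bytes e6 91 7e ce e1 68 is 6 bytes ≤ B = 7; zero-pad to 7 bytes: K' = e6 91 7e ce e1 68 00.
XOR each byte with 0x36: e6⊕36=d0, 91⊕36=a7, 7e⊕36=48, ce⊕36=f8, e1⊕36=d7, 68⊕36=5e, 00⊕36=36.

d0a748f8d75e36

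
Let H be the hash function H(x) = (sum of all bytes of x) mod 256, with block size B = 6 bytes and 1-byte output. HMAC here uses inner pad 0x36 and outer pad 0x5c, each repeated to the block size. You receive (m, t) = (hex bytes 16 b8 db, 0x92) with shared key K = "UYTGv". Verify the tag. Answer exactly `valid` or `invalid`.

invalid

Key "UYTGv" = 55 59 54 47 76 is 5 bytes ≤ B = 6; zero-pad to 6 bytes: K' = 55 59 54 47 76 00.
K' ⊕ ipad = 63 6f 62 71 40 36; K' ⊕ opad = 09 05 08 1b 2a 5c.
Inner hash: sum = 99+111+98+113+64+54+22+184+219 = 964; mod 256 = 196 → c4.
Outer hash (recomputed tag): sum = 9+5+8+27+42+92+196 = 379; mod 256 = 123 → 7b.
Recomputed tag = 7b; claimed = 92 → mismatch.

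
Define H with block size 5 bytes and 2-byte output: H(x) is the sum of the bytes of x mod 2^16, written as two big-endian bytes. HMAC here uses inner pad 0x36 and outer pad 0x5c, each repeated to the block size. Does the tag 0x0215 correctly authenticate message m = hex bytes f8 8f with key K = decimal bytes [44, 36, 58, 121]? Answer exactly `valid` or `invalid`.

valid

Key decimal bytes [44, 36, 58, 121] = 2c 24 3a 79 is 4 bytes ≤ B = 5; zero-pad to 5 bytes: K' = 2c 24 3a 79 00.
K' ⊕ ipad = 1a 12 0c 4f 36; K' ⊕ opad = 70 78 66 25 5c.
Inner hash: sum = 26+18+12+79+54+248+143 = 580 → 02 44.
Outer hash (recomputed tag): sum = 112+120+102+37+92+2+68 = 533 → 02 15.
Recomputed tag = 0215; claimed = 0215 → match.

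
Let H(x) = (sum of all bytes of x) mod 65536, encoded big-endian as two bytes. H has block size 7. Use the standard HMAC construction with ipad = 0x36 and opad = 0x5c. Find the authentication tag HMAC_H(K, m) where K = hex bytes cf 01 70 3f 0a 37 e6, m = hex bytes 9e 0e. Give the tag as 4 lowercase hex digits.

Key hex bytes cf 01 70 3f 0a 37 e6 is exactly B = 7 bytes: K' = cf 01 70 3f 0a 37 e6.
K' ⊕ ipad = f9 37 46 09 3c 01 d0.  K' ⊕ opad = 93 5d 2c 63 56 6b ba.
Inner input = (K'⊕ipad) ∥ m = f9 37 46 09 3c 01 d0 ∥ 9e 0e.
Inner hash: sum = 249+55+70+9+60+1+208+158+14 = 824 → 03 38.
Outer input = (K'⊕opad) ∥ inner = 93 5d 2c 63 56 6b ba ∥ 03 38.
Outer hash (tag): sum = 147+93+44+99+86+107+186+3+56 = 821 → 03 35.

0335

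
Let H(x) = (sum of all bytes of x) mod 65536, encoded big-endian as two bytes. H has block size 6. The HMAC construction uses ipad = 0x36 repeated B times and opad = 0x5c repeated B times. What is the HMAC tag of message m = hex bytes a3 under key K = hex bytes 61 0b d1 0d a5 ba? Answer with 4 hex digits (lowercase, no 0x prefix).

03cc

Key hex bytes 61 0b d1 0d a5 ba is exactly B = 6 bytes: K' = 61 0b d1 0d a5 ba.
K' ⊕ ipad = 57 3d e7 3b 93 8c.  K' ⊕ opad = 3d 57 8d 51 f9 e6.
Inner input = (K'⊕ipad) ∥ m = 57 3d e7 3b 93 8c ∥ a3.
Inner hash: sum = 87+61+231+59+147+140+163 = 888 → 03 78.
Outer input = (K'⊕opad) ∥ inner = 3d 57 8d 51 f9 e6 ∥ 03 78.
Outer hash (tag): sum = 61+87+141+81+249+230+3+120 = 972 → 03 cc.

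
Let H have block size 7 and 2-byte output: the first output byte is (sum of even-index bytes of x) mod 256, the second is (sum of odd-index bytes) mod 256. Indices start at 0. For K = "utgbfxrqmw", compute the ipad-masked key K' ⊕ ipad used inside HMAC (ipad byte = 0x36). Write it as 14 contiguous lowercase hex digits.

17003636363636

Key "utgbfxrqmw" = 75 74 67 62 66 78 72 71 6d 77 is 10 bytes > B = 7, so hash it first: H(key) = 21 36, then zero-pad to 7 bytes: K' = 21 36 00 00 00 00 00.
XOR each byte with 0x36: 21⊕36=17, 36⊕36=00, 00⊕36=36, 00⊕36=36, 00⊕36=36, 00⊕36=36, 00⊕36=36.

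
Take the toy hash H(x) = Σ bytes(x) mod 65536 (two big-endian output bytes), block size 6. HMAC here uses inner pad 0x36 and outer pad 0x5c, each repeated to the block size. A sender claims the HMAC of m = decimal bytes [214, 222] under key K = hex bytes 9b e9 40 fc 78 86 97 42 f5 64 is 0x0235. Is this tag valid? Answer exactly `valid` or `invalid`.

invalid

Key hex bytes 9b e9 40 fc 78 86 97 42 f5 64 is 10 bytes > B = 6, so hash it first: H(key) = 05 f0, then zero-pad to 6 bytes: K' = 05 f0 00 00 00 00.
K' ⊕ ipad = 33 c6 36 36 36 36; K' ⊕ opad = 59 ac 5c 5c 5c 5c.
Inner hash: sum = 51+198+54+54+54+54+214+222 = 901 → 03 85.
Outer hash (recomputed tag): sum = 89+172+92+92+92+92+3+133 = 765 → 02 fd.
Recomputed tag = 02fd; claimed = 0235 → mismatch.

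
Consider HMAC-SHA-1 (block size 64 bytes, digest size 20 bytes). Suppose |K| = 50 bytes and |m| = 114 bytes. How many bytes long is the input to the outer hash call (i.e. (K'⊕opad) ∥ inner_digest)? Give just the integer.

84

Key is 50 ≤ 64 bytes, zero-padded: |K'| = 64.
Outer input = (K'⊕opad) ∥ H(inner) → 64 + 20 = 84 bytes.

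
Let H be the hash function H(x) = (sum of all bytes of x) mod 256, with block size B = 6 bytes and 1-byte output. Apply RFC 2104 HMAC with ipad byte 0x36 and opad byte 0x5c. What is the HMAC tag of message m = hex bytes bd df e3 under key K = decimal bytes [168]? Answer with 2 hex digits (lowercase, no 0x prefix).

Key decimal bytes [168] = a8 is 1 byte ≤ B = 6; zero-pad to 6 bytes: K' = a8 00 00 00 00 00.
K' ⊕ ipad = 9e 36 36 36 36 36.  K' ⊕ opad = f4 5c 5c 5c 5c 5c.
Inner input = (K'⊕ipad) ∥ m = 9e 36 36 36 36 36 ∥ bd df e3.
Inner hash: sum = 158+54+54+54+54+54+189+223+227 = 1067; mod 256 = 43 → 2b.
Outer input = (K'⊕opad) ∥ inner = f4 5c 5c 5c 5c 5c ∥ 2b.
Outer hash (tag): sum = 244+92+92+92+92+92+43 = 747; mod 256 = 235 → eb.

eb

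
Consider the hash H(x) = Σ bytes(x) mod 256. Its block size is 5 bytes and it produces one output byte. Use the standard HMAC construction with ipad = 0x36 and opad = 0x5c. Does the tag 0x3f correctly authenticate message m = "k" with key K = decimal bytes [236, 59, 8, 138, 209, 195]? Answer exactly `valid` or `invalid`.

Key decimal bytes [236, 59, 8, 138, 209, 195] = ec 3b 08 8a d1 c3 is 6 bytes > B = 5, so hash it first: H(key) = 4d, then zero-pad to 5 bytes: K' = 4d 00 00 00 00.
K' ⊕ ipad = 7b 36 36 36 36; K' ⊕ opad = 11 5c 5c 5c 5c.
Inner hash: sum = 123+54+54+54+54+107 = 446; mod 256 = 190 → be.
Outer hash (recomputed tag): sum = 17+92+92+92+92+190 = 575; mod 256 = 63 → 3f.
Recomputed tag = 3f; claimed = 3f → match.

valid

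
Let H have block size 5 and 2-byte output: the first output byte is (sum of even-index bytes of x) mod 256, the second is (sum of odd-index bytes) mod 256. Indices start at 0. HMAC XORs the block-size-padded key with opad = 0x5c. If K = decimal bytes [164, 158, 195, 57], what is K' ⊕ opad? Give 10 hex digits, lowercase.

f8c29f655c

Key decimal bytes [164, 158, 195, 57] = a4 9e c3 39 is 4 bytes ≤ B = 5; zero-pad to 5 bytes: K' = a4 9e c3 39 00.
XOR each byte with 0x5c: a4⊕5c=f8, 9e⊕5c=c2, c3⊕5c=9f, 39⊕5c=65, 00⊕5c=5c.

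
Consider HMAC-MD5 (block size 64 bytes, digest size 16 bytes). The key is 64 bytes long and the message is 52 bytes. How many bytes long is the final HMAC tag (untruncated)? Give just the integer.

The tag is one MD5 digest: 16 bytes.

16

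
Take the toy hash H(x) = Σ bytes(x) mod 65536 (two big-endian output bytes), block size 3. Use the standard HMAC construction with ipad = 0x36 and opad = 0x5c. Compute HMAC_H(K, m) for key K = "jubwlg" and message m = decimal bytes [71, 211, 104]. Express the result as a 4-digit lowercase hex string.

Key "jubwlg" = 6a 75 62 77 6c 67 is 6 bytes > B = 3, so hash it first: H(key) = 02 8b, then zero-pad to 3 bytes: K' = 02 8b 00.
K' ⊕ ipad = 34 bd 36.  K' ⊕ opad = 5e d7 5c.
Inner input = (K'⊕ipad) ∥ m = 34 bd 36 ∥ 47 d3 68.
Inner hash: sum = 52+189+54+71+211+104 = 681 → 02 a9.
Outer input = (K'⊕opad) ∥ inner = 5e d7 5c ∥ 02 a9.
Outer hash (tag): sum = 94+215+92+2+169 = 572 → 02 3c.

023c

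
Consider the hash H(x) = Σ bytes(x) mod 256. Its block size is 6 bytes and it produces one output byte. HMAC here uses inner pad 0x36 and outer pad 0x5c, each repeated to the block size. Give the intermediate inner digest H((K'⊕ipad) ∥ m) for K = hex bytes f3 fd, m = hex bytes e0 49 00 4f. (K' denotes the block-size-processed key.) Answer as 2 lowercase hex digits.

Key hex bytes f3 fd is 2 bytes ≤ B = 6; zero-pad to 6 bytes: K' = f3 fd 00 00 00 00.
K' ⊕ ipad = c5 cb 36 36 36 36.
Inner input = c5 cb 36 36 36 36 ∥ e0 49 00 4f.
Inner hash: sum = 197+203+54+54+54+54+224+73+0+79 = 992; mod 256 = 224 → e0.

e0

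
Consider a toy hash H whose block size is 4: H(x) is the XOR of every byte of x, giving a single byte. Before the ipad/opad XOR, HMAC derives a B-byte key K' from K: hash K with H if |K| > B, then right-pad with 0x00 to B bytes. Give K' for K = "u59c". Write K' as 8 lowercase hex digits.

Key "u59c" = 75 35 39 63 is exactly B = 4 bytes: K' = 75 35 39 63.

75353963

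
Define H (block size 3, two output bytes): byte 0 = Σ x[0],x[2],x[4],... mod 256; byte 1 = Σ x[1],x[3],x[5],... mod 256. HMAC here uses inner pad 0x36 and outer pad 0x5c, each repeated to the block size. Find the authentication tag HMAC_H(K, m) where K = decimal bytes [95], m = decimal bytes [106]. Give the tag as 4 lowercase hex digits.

Key decimal bytes [95] = 5f is 1 byte ≤ B = 3; zero-pad to 3 bytes: K' = 5f 00 00.
K' ⊕ ipad = 69 36 36.  K' ⊕ opad = 03 5c 5c.
Inner input = (K'⊕ipad) ∥ m = 69 36 36 ∥ 6a.
Inner hash: even-index sum = 159 mod 256 = 159; odd-index sum = 160 mod 256 = 160 → 9f a0.
Outer input = (K'⊕opad) ∥ inner = 03 5c 5c ∥ 9f a0.
Outer hash (tag): even-index sum = 255 mod 256 = 255; odd-index sum = 251 mod 256 = 251 → ff fb.

fffb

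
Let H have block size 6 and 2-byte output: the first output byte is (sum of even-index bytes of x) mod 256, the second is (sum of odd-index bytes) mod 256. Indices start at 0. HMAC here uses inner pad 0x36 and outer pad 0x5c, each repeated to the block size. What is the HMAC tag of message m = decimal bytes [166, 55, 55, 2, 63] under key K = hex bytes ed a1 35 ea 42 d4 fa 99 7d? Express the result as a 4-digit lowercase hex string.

Key hex bytes ed a1 35 ea 42 d4 fa 99 7d is 9 bytes > B = 6, so hash it first: H(key) = db f8, then zero-pad to 6 bytes: K' = db f8 00 00 00 00.
K' ⊕ ipad = ed ce 36 36 36 36.  K' ⊕ opad = 87 a4 5c 5c 5c 5c.
Inner input = (K'⊕ipad) ∥ m = ed ce 36 36 36 36 ∥ a6 37 37 02 3f.
Inner hash: even-index sum = 629 mod 256 = 117; odd-index sum = 371 mod 256 = 115 → 75 73.
Outer input = (K'⊕opad) ∥ inner = 87 a4 5c 5c 5c 5c ∥ 75 73.
Outer hash (tag): even-index sum = 436 mod 256 = 180; odd-index sum = 463 mod 256 = 207 → b4 cf.

b4cf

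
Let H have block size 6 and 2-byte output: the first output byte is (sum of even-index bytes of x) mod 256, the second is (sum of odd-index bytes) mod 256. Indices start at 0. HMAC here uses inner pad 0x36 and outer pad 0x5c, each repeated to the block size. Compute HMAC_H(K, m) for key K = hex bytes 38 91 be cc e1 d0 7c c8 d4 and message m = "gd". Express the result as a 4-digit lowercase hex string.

17f4

Key hex bytes 38 91 be cc e1 d0 7c c8 d4 is 9 bytes > B = 6, so hash it first: H(key) = 27 f5, then zero-pad to 6 bytes: K' = 27 f5 00 00 00 00.
K' ⊕ ipad = 11 c3 36 36 36 36.  K' ⊕ opad = 7b a9 5c 5c 5c 5c.
Inner input = (K'⊕ipad) ∥ m = 11 c3 36 36 36 36 ∥ 67 64.
Inner hash: even-index sum = 228 mod 256 = 228; odd-index sum = 403 mod 256 = 147 → e4 93.
Outer input = (K'⊕opad) ∥ inner = 7b a9 5c 5c 5c 5c ∥ e4 93.
Outer hash (tag): even-index sum = 535 mod 256 = 23; odd-index sum = 500 mod 256 = 244 → 17 f4.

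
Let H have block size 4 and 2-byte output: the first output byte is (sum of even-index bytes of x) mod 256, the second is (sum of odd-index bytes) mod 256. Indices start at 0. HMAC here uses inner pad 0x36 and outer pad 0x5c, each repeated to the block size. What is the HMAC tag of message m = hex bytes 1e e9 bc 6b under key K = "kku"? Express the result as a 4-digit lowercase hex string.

Key "kku" = 6b 6b 75 is 3 bytes ≤ B = 4; zero-pad to 4 bytes: K' = 6b 6b 75 00.
K' ⊕ ipad = 5d 5d 43 36.  K' ⊕ opad = 37 37 29 5c.
Inner input = (K'⊕ipad) ∥ m = 5d 5d 43 36 ∥ 1e e9 bc 6b.
Inner hash: even-index sum = 378 mod 256 = 122; odd-index sum = 487 mod 256 = 231 → 7a e7.
Outer input = (K'⊕opad) ∥ inner = 37 37 29 5c ∥ 7a e7.
Outer hash (tag): even-index sum = 218 mod 256 = 218; odd-index sum = 378 mod 256 = 122 → da 7a.

da7a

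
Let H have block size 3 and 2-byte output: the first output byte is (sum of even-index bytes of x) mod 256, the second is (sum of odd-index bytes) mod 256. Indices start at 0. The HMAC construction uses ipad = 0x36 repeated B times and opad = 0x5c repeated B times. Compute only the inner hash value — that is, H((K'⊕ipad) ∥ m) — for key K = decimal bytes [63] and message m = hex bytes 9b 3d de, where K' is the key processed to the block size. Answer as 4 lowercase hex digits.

Key decimal bytes [63] = 3f is 1 byte ≤ B = 3; zero-pad to 3 bytes: K' = 3f 00 00.
K' ⊕ ipad = 09 36 36.
Inner input = 09 36 36 ∥ 9b 3d de.
Inner hash: even-index sum = 124 mod 256 = 124; odd-index sum = 431 mod 256 = 175 → 7c af.

7caf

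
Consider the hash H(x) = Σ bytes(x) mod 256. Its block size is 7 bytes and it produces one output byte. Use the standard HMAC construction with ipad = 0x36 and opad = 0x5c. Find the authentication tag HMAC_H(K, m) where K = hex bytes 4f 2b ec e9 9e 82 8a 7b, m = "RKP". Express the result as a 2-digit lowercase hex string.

c3

Key hex bytes 4f 2b ec e9 9e 82 8a 7b is 8 bytes > B = 7, so hash it first: H(key) = 74, then zero-pad to 7 bytes: K' = 74 00 00 00 00 00 00.
K' ⊕ ipad = 42 36 36 36 36 36 36.  K' ⊕ opad = 28 5c 5c 5c 5c 5c 5c.
Inner input = (K'⊕ipad) ∥ m = 42 36 36 36 36 36 36 ∥ 52 4b 50.
Inner hash: sum = 66+54+54+54+54+54+54+82+75+80 = 627; mod 256 = 115 → 73.
Outer input = (K'⊕opad) ∥ inner = 28 5c 5c 5c 5c 5c 5c ∥ 73.
Outer hash (tag): sum = 40+92+92+92+92+92+92+115 = 707; mod 256 = 195 → c3.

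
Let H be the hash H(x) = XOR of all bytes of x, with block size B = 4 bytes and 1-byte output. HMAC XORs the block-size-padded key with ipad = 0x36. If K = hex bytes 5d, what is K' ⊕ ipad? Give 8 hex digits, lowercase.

6b363636

Key hex bytes 5d is 1 byte ≤ B = 4; zero-pad to 4 bytes: K' = 5d 00 00 00.
XOR each byte with 0x36: 5d⊕36=6b, 00⊕36=36, 00⊕36=36, 00⊕36=36.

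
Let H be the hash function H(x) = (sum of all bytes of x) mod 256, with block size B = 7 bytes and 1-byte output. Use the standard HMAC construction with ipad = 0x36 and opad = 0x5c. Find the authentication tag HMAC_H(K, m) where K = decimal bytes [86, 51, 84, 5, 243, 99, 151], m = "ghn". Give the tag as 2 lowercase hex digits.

Key decimal bytes [86, 51, 84, 5, 243, 99, 151] = 56 33 54 05 f3 63 97 is exactly B = 7 bytes: K' = 56 33 54 05 f3 63 97.
K' ⊕ ipad = 60 05 62 33 c5 55 a1.  K' ⊕ opad = 0a 6f 08 59 af 3f cb.
Inner input = (K'⊕ipad) ∥ m = 60 05 62 33 c5 55 a1 ∥ 67 68 6e.
Inner hash: sum = 96+5+98+51+197+85+161+103+104+110 = 1010; mod 256 = 242 → f2.
Outer input = (K'⊕opad) ∥ inner = 0a 6f 08 59 af 3f cb ∥ f2.
Outer hash (tag): sum = 10+111+8+89+175+63+203+242 = 901; mod 256 = 133 → 85.

85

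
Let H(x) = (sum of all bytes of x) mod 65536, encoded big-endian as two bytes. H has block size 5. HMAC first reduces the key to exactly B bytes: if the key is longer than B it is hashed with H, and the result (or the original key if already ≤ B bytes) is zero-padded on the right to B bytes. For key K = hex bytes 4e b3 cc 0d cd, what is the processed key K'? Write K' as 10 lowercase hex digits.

Key hex bytes 4e b3 cc 0d cd is exactly B = 5 bytes: K' = 4e b3 cc 0d cd.

4eb3cc0dcd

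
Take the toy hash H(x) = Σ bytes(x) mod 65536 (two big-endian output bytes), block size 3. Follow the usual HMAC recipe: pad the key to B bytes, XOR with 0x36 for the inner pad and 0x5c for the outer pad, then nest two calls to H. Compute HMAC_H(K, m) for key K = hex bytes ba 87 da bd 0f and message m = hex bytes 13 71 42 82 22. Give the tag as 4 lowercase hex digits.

021c

Key hex bytes ba 87 da bd 0f is 5 bytes > B = 3, so hash it first: H(key) = 02 e7, then zero-pad to 3 bytes: K' = 02 e7 00.
K' ⊕ ipad = 34 d1 36.  K' ⊕ opad = 5e bb 5c.
Inner input = (K'⊕ipad) ∥ m = 34 d1 36 ∥ 13 71 42 82 22.
Inner hash: sum = 52+209+54+19+113+66+130+34 = 677 → 02 a5.
Outer input = (K'⊕opad) ∥ inner = 5e bb 5c ∥ 02 a5.
Outer hash (tag): sum = 94+187+92+2+165 = 540 → 02 1c.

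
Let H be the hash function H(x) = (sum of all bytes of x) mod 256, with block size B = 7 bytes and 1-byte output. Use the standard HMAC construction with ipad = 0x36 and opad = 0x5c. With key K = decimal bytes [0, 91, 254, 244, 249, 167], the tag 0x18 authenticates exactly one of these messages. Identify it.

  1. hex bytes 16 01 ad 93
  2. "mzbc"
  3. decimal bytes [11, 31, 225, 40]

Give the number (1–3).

Key decimal bytes [0, 91, 254, 244, 249, 167] = 00 5b fe f4 f9 a7 is 6 bytes ≤ B = 7; zero-pad to 7 bytes: K' = 00 5b fe f4 f9 a7 00.
K' ⊕ ipad = 36 6d c8 c2 cf 91 36; K' ⊕ opad = 5c 07 a2 a8 a5 fb 5c.
m1: inner = H(36 6d c8 c2 cf 91 36 16 01 ad 93) = 1a; tag = H(5c 07 a2 a8 a5 fb 5c 1a) = c3
m2: inner = H(36 6d c8 c2 cf 91 36 6d 7a 62 63) = 6f; tag = H(5c 07 a2 a8 a5 fb 5c 6f) = 18 ← matches
m3: inner = H(36 6d c8 c2 cf 91 36 0b 1f e1 28) = f6; tag = H(5c 07 a2 a8 a5 fb 5c f6) = 9f

2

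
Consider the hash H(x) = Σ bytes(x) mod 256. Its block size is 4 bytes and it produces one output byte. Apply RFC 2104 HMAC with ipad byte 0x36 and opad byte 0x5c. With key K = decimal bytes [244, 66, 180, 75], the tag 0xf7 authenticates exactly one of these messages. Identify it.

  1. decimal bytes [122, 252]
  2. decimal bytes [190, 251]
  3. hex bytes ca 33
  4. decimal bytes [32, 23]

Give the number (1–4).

3

Key decimal bytes [244, 66, 180, 75] = f4 42 b4 4b is exactly B = 4 bytes: K' = f4 42 b4 4b.
K' ⊕ ipad = c2 74 82 7d; K' ⊕ opad = a8 1e e8 17.
m1: inner = H(c2 74 82 7d 7a fc) = ab; tag = H(a8 1e e8 17 ab) = 70
m2: inner = H(c2 74 82 7d be fb) = ee; tag = H(a8 1e e8 17 ee) = b3
m3: inner = H(c2 74 82 7d ca 33) = 32; tag = H(a8 1e e8 17 32) = f7 ← matches
m4: inner = H(c2 74 82 7d 20 17) = 6c; tag = H(a8 1e e8 17 6c) = 31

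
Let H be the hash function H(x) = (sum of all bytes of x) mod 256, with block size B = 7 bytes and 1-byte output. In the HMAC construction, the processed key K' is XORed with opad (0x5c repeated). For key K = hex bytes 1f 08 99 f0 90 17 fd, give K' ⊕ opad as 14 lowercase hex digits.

Key hex bytes 1f 08 99 f0 90 17 fd is exactly B = 7 bytes: K' = 1f 08 99 f0 90 17 fd.
XOR each byte with 0x5c: 1f⊕5c=43, 08⊕5c=54, 99⊕5c=c5, f0⊕5c=ac, 90⊕5c=cc, 17⊕5c=4b, fd⊕5c=a1.

4354c5accc4ba1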